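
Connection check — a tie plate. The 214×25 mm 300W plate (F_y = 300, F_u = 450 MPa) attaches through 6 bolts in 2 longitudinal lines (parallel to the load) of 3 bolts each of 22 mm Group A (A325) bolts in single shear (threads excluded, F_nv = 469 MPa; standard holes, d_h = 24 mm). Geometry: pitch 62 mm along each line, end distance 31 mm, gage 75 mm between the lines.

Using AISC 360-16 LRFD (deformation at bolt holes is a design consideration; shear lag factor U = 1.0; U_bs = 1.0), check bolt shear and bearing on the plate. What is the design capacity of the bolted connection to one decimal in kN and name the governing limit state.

802.3 kN (bolt shear governs)

Bolt shear: A_b = π(22)²/4 = 380.13 mm². φR_n = 0.75 × 469 × 380.13 × 6 × 1 = 802.3 kN.
Bearing (25 mm plate, F_u = 450 MPa): end bolts L_c = 31 − 24/2 = 19, R_n = min(1.2×19×25×450, 2.4×22×25×450) = 256.5 kN/bolt; interior L_c = 62 − 24 = 38, R_n = 513 kN/bolt. φR_n = 0.75 × (2×256.5 + 4×513) = 1923.8 kN.
Governing: min(802.3, 1923.8) = 802.3 kN → bolt shear.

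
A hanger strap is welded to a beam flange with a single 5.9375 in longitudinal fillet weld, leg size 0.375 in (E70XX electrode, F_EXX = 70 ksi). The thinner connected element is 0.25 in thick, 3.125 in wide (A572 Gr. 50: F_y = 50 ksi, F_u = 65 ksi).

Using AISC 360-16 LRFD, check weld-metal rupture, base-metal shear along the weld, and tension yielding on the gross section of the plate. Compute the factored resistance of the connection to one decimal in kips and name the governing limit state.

35.2 kips (gross-section yield governs)

Weld metal: throat = 0.707×0.375 = 0.26513 in, L = 5.9375 in. φR_n = 0.75 × 0.6 × 70 × 0.26513 × 5.9375 = 49.6 kips.
Base metal shear (0.25 in plate): yield φR_n = 1.0×0.6×50×0.25×5.9375 = 44.5 kips; rupture φR_n = 0.75×0.6×65×0.25×5.9375 = 43.4 kips; take 43.4 kips (rupture).
Tension yield (gross): A_g = 3.125×0.25 = 0.78125 in². φR_n = 0.90 × 50 × 0.78125 = 35.2 kips.
Governing: min(49.6, 43.4, 35.2) = 35.2 kips → gross-section yield.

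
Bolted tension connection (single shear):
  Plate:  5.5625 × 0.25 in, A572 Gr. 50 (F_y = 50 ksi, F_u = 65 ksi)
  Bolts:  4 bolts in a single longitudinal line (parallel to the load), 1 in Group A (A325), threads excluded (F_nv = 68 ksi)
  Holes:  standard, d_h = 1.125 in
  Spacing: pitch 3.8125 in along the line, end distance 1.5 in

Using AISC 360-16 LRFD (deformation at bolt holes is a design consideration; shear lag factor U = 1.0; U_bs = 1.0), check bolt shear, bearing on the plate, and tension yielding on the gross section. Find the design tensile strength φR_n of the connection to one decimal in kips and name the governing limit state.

Bolt shear: A_b = π(1)²/4 = 0.7854 in². φR_n = 0.75 × 68 × 0.7854 × 4 × 1 = 160.2 kips.
Bearing (0.25 in plate, F_u = 65 ksi): end bolts L_c = 1.5 − 1.125/2 = 0.9375, R_n = min(1.2×0.9375×0.25×65, 2.4×1×0.25×65) = 18.281 kips/bolt; interior L_c = 3.8125 − 1.125 = 2.6875, R_n = 39 kips/bolt. φR_n = 0.75 × (1×18.281 + 3×39) = 101.5 kips.
Tension yield (gross): A_g = 5.5625×0.25 = 1.3906 in². φR_n = 0.90 × 50 × 1.3906 = 62.6 kips.
Governing: min(160.2, 101.5, 62.6) = 62.6 kips → gross-section yield.

62.6 kips (gross-section yield governs)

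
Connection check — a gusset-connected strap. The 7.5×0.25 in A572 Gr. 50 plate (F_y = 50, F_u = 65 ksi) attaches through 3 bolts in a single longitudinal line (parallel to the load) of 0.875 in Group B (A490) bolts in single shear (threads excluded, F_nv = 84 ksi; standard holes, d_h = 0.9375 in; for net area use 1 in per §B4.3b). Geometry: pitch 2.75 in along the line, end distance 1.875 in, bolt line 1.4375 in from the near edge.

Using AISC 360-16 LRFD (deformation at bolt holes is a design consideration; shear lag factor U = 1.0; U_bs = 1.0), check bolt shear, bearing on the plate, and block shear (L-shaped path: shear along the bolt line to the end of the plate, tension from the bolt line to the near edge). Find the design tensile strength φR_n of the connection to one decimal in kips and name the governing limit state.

47.1 kips (block shear governs)

Bolt shear: A_b = π(0.875)²/4 = 0.60132 in². φR_n = 0.75 × 84 × 0.60132 × 3 × 1 = 113.6 kips.
Bearing (0.25 in plate, F_u = 65 ksi): end bolts L_c = 1.875 − 0.9375/2 = 1.40625, R_n = min(1.2×1.40625×0.25×65, 2.4×0.875×0.25×65) = 27.422 kips/bolt; interior L_c = 2.75 − 0.9375 = 1.8125, R_n = 34.125 kips/bolt. φR_n = 0.75 × (1×27.422 + 2×34.125) = 71.8 kips.
Block shear: shear path 1×[1.875+2×2.75] = 1×7.375 in, A_gv = 1.8438, A_nv = 1×(7.375 − 2.5×1)×0.25 = 1.2188 in²; tension to near edge: (1.4375 − 0.5×1)×0.25 = 0.23438 in². R_n = min(0.6×65×1.2188, 0.6×50×1.8438) + 1.0×65×0.23438 = min(47.533, 55.314) + 15.235 = 62.768 kips. φR_n = 0.75 × 62.768 = 47.1 kips.
Governing: min(113.6, 71.8, 47.1) = 47.1 kips → block shear.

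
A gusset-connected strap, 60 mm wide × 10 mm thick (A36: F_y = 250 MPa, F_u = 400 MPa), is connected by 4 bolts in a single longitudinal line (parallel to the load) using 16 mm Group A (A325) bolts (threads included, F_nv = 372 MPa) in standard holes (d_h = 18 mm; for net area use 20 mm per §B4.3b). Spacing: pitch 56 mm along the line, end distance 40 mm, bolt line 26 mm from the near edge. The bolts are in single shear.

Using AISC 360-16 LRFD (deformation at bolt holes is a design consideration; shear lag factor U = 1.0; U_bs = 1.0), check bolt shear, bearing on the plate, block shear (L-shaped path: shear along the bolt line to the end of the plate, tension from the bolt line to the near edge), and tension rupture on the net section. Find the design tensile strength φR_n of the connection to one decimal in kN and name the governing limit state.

Bolt shear: A_b = π(16)²/4 = 201.06 mm². φR_n = 0.75 × 372 × 201.06 × 4 × 1 = 224.4 kN.
Bearing (10 mm plate, F_u = 400 MPa): end bolts L_c = 40 − 18/2 = 31, R_n = min(1.2×31×10×400, 2.4×16×10×400) = 148.8 kN/bolt; interior L_c = 56 − 18 = 38, R_n = 153.6 kN/bolt. φR_n = 0.75 × (1×148.8 + 3×153.6) = 457.2 kN.
Block shear: shear path 1×[40+3×56] = 1×208 mm, A_gv = 2080, A_nv = 1×(208 − 3.5×20)×10 = 1380 mm²; tension to near edge: (26 − 0.5×20)×10 = 160 mm². R_n = min(0.6×400×1380, 0.6×250×2080) + 1.0×400×160 = min(331.2, 312) + 64 = 376 kN. φR_n = 0.75 × 376 = 282.0 kN.
Tension rupture (net): A_n = (60 − 1×20)×10 = 400 mm² (U = 1.0, A_e = A_n). φR_n = 0.75 × 400 × 400 = 120.0 kN.
Governing: min(224.4, 457.2, 282.0, 120.0) = 120.0 kN → net-section rupture.

120.0 kN (net-section rupture governs)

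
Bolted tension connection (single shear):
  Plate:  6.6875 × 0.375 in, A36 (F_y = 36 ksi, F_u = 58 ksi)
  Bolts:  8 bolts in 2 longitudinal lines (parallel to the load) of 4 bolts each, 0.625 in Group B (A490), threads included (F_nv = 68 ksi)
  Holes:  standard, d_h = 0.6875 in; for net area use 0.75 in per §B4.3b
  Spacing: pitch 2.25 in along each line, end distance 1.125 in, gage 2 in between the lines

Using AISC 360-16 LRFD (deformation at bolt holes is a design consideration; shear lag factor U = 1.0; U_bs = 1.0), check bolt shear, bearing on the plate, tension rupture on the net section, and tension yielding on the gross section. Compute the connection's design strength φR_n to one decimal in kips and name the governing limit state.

81.3 kips (gross-section yield governs)

Bolt shear: A_b = π(0.625)²/4 = 0.3068 in². φR_n = 0.75 × 68 × 0.3068 × 8 × 1 = 125.2 kips.
Bearing (0.375 in plate, F_u = 58 ksi): end bolts L_c = 1.125 − 0.6875/2 = 0.78125, R_n = min(1.2×0.78125×0.375×58, 2.4×0.625×0.375×58) = 20.391 kips/bolt; interior L_c = 2.25 − 0.6875 = 1.5625, R_n = 32.625 kips/bolt. φR_n = 0.75 × (2×20.391 + 6×32.625) = 177.4 kips.
Tension rupture (net): A_n = (6.6875 − 2×0.75)×0.375 = 1.9453 in² (U = 1.0, A_e = A_n). φR_n = 0.75 × 58 × 1.9453 = 84.6 kips.
Tension yield (gross): A_g = 6.6875×0.375 = 2.5078 in². φR_n = 0.90 × 36 × 2.5078 = 81.3 kips.
Governing: min(125.2, 177.4, 84.6, 81.3) = 81.3 kips → gross-section yield.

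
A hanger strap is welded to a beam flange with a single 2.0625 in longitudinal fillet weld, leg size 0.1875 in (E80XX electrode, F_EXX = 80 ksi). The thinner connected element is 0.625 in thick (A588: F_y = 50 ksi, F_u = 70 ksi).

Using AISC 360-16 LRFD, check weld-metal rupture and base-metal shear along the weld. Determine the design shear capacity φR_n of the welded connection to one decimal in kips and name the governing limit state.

Weld metal: throat = 0.707×0.1875 = 0.13256 in, L = 2.0625 in. φR_n = 0.75 × 0.6 × 80 × 0.13256 × 2.0625 = 9.8 kips.
Base metal shear (0.625 in plate): yield φR_n = 1.0×0.6×50×0.625×2.0625 = 38.7 kips; rupture φR_n = 0.75×0.6×70×0.625×2.0625 = 40.6 kips; take 38.7 kips (yield).
Governing: min(9.8, 38.7) = 9.8 kips → weld metal.

9.8 kips (weld metal governs)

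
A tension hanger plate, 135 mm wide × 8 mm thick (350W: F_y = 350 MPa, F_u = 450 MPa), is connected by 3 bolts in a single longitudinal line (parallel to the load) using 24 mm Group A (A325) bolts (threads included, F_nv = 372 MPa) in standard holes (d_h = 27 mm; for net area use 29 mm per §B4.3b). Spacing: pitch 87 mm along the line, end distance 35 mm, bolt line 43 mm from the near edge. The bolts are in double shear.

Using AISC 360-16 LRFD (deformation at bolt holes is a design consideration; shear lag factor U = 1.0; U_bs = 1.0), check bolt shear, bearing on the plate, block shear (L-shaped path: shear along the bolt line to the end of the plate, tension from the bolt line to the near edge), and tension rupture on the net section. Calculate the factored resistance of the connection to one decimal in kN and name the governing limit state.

Bolt shear: A_b = π(24)²/4 = 452.39 mm². φR_n = 0.75 × 372 × 452.39 × 3 × 2 = 757.3 kN.
Bearing (8 mm plate, F_u = 450 MPa): end bolts L_c = 35 − 27/2 = 21.5, R_n = min(1.2×21.5×8×450, 2.4×24×8×450) = 92.88 kN/bolt; interior L_c = 87 − 27 = 60, R_n = 207.36 kN/bolt. φR_n = 0.75 × (1×92.88 + 2×207.36) = 380.7 kN.
Block shear: shear path 1×[35+2×87] = 1×209 mm, A_gv = 1672, A_nv = 1×(209 − 2.5×29)×8 = 1092 mm²; tension to near edge: (43 − 0.5×29)×8 = 228 mm². R_n = min(0.6×450×1092, 0.6×350×1672) + 1.0×450×228 = min(294.84, 351.12) + 102.6 = 397.44 kN. φR_n = 0.75 × 397.44 = 298.1 kN.
Tension rupture (net): A_n = (135 − 1×29)×8 = 848 mm² (U = 1.0, A_e = A_n). φR_n = 0.75 × 450 × 848 = 286.2 kN.
Governing: min(757.3, 380.7, 298.1, 286.2) = 286.2 kN → net-section rupture.

286.2 kN (net-section rupture governs)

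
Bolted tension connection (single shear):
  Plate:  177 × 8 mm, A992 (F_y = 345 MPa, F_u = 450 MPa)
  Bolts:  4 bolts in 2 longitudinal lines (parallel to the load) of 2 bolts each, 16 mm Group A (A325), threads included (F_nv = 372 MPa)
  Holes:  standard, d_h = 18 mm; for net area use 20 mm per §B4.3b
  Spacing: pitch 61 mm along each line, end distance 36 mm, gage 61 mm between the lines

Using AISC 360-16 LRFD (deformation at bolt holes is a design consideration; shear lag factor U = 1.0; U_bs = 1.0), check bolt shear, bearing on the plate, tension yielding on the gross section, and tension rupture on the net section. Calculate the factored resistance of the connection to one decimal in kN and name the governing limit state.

224.4 kN (bolt shear governs)

Bolt shear: A_b = π(16)²/4 = 201.06 mm². φR_n = 0.75 × 372 × 201.06 × 4 × 1 = 224.4 kN.
Bearing (8 mm plate, F_u = 450 MPa): end bolts L_c = 36 − 18/2 = 27, R_n = min(1.2×27×8×450, 2.4×16×8×450) = 116.64 kN/bolt; interior L_c = 61 − 18 = 43, R_n = 138.24 kN/bolt. φR_n = 0.75 × (2×116.64 + 2×138.24) = 382.3 kN.
Tension yield (gross): A_g = 177×8 = 1416 mm². φR_n = 0.90 × 345 × 1416 = 439.7 kN.
Tension rupture (net): A_n = (177 − 2×20)×8 = 1096 mm² (U = 1.0, A_e = A_n). φR_n = 0.75 × 450 × 1096 = 369.9 kN.
Governing: min(224.4, 382.3, 439.7, 369.9) = 224.4 kN → bolt shear.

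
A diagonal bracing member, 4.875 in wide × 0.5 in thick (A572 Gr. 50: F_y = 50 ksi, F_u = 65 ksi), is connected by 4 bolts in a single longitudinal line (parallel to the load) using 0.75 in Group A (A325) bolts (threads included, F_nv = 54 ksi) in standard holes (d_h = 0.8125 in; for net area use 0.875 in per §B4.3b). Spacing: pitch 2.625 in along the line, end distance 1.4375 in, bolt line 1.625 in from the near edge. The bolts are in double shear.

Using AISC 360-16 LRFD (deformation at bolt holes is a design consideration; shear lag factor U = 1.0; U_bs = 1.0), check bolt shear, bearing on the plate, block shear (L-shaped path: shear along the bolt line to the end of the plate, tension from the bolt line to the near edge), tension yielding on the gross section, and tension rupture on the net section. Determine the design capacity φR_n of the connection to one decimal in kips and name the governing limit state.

Bolt shear: A_b = π(0.75)²/4 = 0.44179 in². φR_n = 0.75 × 54 × 0.44179 × 4 × 2 = 143.1 kips.
Bearing (0.5 in plate, F_u = 65 ksi): end bolts L_c = 1.4375 − 0.8125/2 = 1.03125, R_n = min(1.2×1.03125×0.5×65, 2.4×0.75×0.5×65) = 40.219 kips/bolt; interior L_c = 2.625 − 0.8125 = 1.8125, R_n = 58.5 kips/bolt. φR_n = 0.75 × (1×40.219 + 3×58.5) = 161.8 kips.
Block shear: shear path 1×[1.4375+3×2.625] = 1×9.3125 in, A_gv = 4.6563, A_nv = 1×(9.3125 − 3.5×0.875)×0.5 = 3.125 in²; tension to near edge: (1.625 − 0.5×0.875)×0.5 = 0.59375 in². R_n = min(0.6×65×3.125, 0.6×50×4.6563) + 1.0×65×0.59375 = min(121.88, 139.69) + 38.594 = 160.47 kips. φR_n = 0.75 × 160.47 = 120.4 kips.
Tension yield (gross): A_g = 4.875×0.5 = 2.4375 in². φR_n = 0.90 × 50 × 2.4375 = 109.7 kips.
Tension rupture (net): A_n = (4.875 − 1×0.875)×0.5 = 2 in² (U = 1.0, A_e = A_n). φR_n = 0.75 × 65 × 2 = 97.5 kips.
Governing: min(143.1, 161.8, 120.4, 109.7, 97.5) = 97.5 kips → net-section rupture.

97.5 kips (net-section rupture governs)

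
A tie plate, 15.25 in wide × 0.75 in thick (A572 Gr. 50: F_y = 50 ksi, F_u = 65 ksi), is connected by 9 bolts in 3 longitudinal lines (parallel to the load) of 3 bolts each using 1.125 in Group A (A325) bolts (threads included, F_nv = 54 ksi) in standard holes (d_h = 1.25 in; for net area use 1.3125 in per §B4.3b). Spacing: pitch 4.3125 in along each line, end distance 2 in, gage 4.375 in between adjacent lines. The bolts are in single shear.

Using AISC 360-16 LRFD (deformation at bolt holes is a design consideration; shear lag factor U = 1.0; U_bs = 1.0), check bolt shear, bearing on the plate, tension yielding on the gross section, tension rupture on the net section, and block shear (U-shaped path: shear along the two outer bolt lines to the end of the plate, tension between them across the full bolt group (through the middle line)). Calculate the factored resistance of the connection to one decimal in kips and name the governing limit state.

362.3 kips (bolt shear governs)

Bolt shear: A_b = π(1.125)²/4 = 0.99402 in². φR_n = 0.75 × 54 × 0.99402 × 9 × 1 = 362.3 kips.
Bearing (0.75 in plate, F_u = 65 ksi): end bolts L_c = 2 − 1.25/2 = 1.375, R_n = min(1.2×1.375×0.75×65, 2.4×1.125×0.75×65) = 80.438 kips/bolt; interior L_c = 4.3125 − 1.25 = 3.0625, R_n = 131.63 kips/bolt. φR_n = 0.75 × (3×80.438 + 6×131.63) = 773.3 kips.
Tension yield (gross): A_g = 15.25×0.75 = 11.438 in². φR_n = 0.90 × 50 × 11.438 = 514.7 kips.
Tension rupture (net): A_n = (15.25 − 3×1.3125)×0.75 = 8.4844 in² (U = 1.0, A_e = A_n). φR_n = 0.75 × 65 × 8.4844 = 413.6 kips.
Block shear: shear path 2×[2+2×4.3125] = 2×10.625 in, A_gv = 15.938, A_nv = 2×(10.625 − 2.5×1.3125)×0.75 = 11.016 in²; tension across gage: (8.75 − 2×1.3125)×0.75 = 4.5938 in². R_n = min(0.6×65×11.016, 0.6×50×15.938) + 1.0×65×4.5938 = min(429.62, 478.14) + 298.6 = 728.22 kips. φR_n = 0.75 × 728.22 = 546.2 kips.
Governing: min(362.3, 773.3, 514.7, 413.6, 546.2) = 362.3 kips → bolt shear.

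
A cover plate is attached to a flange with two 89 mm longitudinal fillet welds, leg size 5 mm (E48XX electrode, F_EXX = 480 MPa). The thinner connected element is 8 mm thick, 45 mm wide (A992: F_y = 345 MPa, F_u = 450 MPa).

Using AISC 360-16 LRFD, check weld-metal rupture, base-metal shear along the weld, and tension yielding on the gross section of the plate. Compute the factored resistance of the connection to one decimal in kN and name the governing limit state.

111.8 kN (gross-section yield governs)

Weld metal: throat = 0.707×5 = 3.535 mm, L = 2×89 = 178 mm. φR_n = 0.75 × 0.6 × 480 × 3.535 × 178 = 135.9 kN.
Base metal shear (8 mm plate): yield φR_n = 1.0×0.6×345×8×178 = 294.8 kN; rupture φR_n = 0.75×0.6×450×8×178 = 288.4 kN; take 288.4 kN (rupture).
Tension yield (gross): A_g = 45×8 = 360 mm². φR_n = 0.90 × 345 × 360 = 111.8 kN.
Governing: min(135.9, 288.4, 111.8) = 111.8 kN → gross-section yield.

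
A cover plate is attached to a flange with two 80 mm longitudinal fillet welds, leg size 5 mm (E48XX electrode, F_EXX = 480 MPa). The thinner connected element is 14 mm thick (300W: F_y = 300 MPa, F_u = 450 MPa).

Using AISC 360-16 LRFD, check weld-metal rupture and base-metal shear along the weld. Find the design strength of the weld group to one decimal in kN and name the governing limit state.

Weld metal: throat = 0.707×5 = 3.535 mm, L = 2×80 = 160 mm. φR_n = 0.75 × 0.6 × 480 × 3.535 × 160 = 122.2 kN.
Base metal shear (14 mm plate): yield φR_n = 1.0×0.6×300×14×160 = 403.2 kN; rupture φR_n = 0.75×0.6×450×14×160 = 453.6 kN; take 403.2 kN (yield).
Governing: min(122.2, 403.2) = 122.2 kN → weld metal.

122.2 kN (weld metal governs)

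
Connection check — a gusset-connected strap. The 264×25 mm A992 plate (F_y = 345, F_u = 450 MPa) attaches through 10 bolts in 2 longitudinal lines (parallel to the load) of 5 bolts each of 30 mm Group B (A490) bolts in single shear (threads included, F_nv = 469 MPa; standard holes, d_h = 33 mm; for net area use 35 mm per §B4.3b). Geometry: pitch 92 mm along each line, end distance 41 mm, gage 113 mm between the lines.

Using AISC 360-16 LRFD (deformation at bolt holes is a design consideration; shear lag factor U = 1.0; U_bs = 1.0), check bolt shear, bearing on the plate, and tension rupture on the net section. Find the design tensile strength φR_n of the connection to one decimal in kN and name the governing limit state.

1636.9 kN (net-section rupture governs)

Bolt shear: A_b = π(30)²/4 = 706.86 mm². φR_n = 0.75 × 469 × 706.86 × 10 × 1 = 2486.4 kN.
Bearing (25 mm plate, F_u = 450 MPa): end bolts L_c = 41 − 33/2 = 24.5, R_n = min(1.2×24.5×25×450, 2.4×30×25×450) = 330.75 kN/bolt; interior L_c = 92 − 33 = 59, R_n = 796.5 kN/bolt. φR_n = 0.75 × (2×330.75 + 8×796.5) = 5275.1 kN.
Tension rupture (net): A_n = (264 − 2×35)×25 = 4850 mm² (U = 1.0, A_e = A_n). φR_n = 0.75 × 450 × 4850 = 1636.9 kN.
Governing: min(2486.4, 5275.1, 1636.9) = 1636.9 kN → net-section rupture.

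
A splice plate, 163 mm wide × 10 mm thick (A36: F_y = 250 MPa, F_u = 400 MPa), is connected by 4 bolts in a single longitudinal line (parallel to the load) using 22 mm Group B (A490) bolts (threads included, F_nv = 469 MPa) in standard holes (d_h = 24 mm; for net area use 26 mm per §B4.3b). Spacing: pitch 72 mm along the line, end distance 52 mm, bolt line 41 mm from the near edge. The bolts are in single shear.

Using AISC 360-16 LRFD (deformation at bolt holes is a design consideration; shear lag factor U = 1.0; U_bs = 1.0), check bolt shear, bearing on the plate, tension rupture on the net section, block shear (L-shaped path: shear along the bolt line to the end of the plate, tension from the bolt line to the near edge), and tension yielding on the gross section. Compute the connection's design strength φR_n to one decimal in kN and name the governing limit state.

366.8 kN (gross-section yield governs)

Bolt shear: A_b = π(22)²/4 = 380.13 mm². φR_n = 0.75 × 469 × 380.13 × 4 × 1 = 534.8 kN.
Bearing (10 mm plate, F_u = 400 MPa): end bolts L_c = 52 − 24/2 = 40, R_n = min(1.2×40×10×400, 2.4×22×10×400) = 192 kN/bolt; interior L_c = 72 − 24 = 48, R_n = 211.2 kN/bolt. φR_n = 0.75 × (1×192 + 3×211.2) = 619.2 kN.
Tension rupture (net): A_n = (163 − 1×26)×10 = 1370 mm² (U = 1.0, A_e = A_n). φR_n = 0.75 × 400 × 1370 = 411.0 kN.
Block shear: shear path 1×[52+3×72] = 1×268 mm, A_gv = 2680, A_nv = 1×(268 − 3.5×26)×10 = 1770 mm²; tension to near edge: (41 − 0.5×26)×10 = 280 mm². R_n = min(0.6×400×1770, 0.6×250×2680) + 1.0×400×280 = min(424.8, 402) + 112 = 514 kN. φR_n = 0.75 × 514 = 385.5 kN.
Tension yield (gross): A_g = 163×10 = 1630 mm². φR_n = 0.90 × 250 × 1630 = 366.8 kN.
Governing: min(534.8, 619.2, 411.0, 385.5, 366.8) = 366.8 kN → gross-section yield.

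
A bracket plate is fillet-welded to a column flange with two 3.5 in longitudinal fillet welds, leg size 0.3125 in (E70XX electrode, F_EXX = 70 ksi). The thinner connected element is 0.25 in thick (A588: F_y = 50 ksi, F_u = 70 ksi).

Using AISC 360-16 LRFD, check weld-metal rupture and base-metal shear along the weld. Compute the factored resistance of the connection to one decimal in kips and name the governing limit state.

48.7 kips (weld metal governs)

Weld metal: throat = 0.707×0.3125 = 0.22094 in, L = 2×3.5 = 7 in. φR_n = 0.75 × 0.6 × 70 × 0.22094 × 7 = 48.7 kips.
Base metal shear (0.25 in plate): yield φR_n = 1.0×0.6×50×0.25×7 = 52.5 kips; rupture φR_n = 0.75×0.6×70×0.25×7 = 55.1 kips; take 52.5 kips (yield).
Governing: min(48.7, 52.5) = 48.7 kips → weld metal.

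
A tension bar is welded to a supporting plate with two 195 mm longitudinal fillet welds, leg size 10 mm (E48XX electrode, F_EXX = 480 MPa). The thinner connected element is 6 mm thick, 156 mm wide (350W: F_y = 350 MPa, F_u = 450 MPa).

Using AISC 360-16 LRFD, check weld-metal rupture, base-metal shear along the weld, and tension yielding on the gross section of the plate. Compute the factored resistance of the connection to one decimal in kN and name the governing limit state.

294.8 kN (gross-section yield governs)

Weld metal: throat = 0.707×10 = 7.07 mm, L = 2×195 = 390 mm. φR_n = 0.75 × 0.6 × 480 × 7.07 × 390 = 595.6 kN.
Base metal shear (6 mm plate): yield φR_n = 1.0×0.6×350×6×390 = 491.4 kN; rupture φR_n = 0.75×0.6×450×6×390 = 473.9 kN; take 473.9 kN (rupture).
Tension yield (gross): A_g = 156×6 = 936 mm². φR_n = 0.90 × 350 × 936 = 294.8 kN.
Governing: min(595.6, 473.9, 294.8) = 294.8 kN → gross-section yield.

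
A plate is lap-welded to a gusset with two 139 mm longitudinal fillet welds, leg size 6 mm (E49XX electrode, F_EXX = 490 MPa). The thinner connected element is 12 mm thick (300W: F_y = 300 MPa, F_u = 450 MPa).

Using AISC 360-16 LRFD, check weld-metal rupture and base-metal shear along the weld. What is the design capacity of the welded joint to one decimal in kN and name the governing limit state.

260.0 kN (weld metal governs)

Weld metal: throat = 0.707×6 = 4.242 mm, L = 2×139 = 278 mm. φR_n = 0.75 × 0.6 × 490 × 4.242 × 278 = 260.0 kN.
Base metal shear (12 mm plate): yield φR_n = 1.0×0.6×300×12×278 = 600.5 kN; rupture φR_n = 0.75×0.6×450×12×278 = 675.5 kN; take 600.5 kN (yield).
Governing: min(260.0, 600.5) = 260.0 kN → weld metal.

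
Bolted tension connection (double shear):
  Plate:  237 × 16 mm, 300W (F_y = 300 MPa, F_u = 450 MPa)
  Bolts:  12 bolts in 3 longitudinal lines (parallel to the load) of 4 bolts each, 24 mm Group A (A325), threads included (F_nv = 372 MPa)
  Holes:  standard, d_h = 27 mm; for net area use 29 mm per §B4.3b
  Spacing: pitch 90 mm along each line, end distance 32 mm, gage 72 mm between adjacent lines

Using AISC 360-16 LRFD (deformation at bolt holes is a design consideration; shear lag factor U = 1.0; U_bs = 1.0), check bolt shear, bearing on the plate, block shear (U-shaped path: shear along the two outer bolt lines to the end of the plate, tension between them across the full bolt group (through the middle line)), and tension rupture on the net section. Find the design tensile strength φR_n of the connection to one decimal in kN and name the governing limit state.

Bolt shear: A_b = π(24)²/4 = 452.39 mm². φR_n = 0.75 × 372 × 452.39 × 12 × 2 = 3029.2 kN.
Bearing (16 mm plate, F_u = 450 MPa): end bolts L_c = 32 − 27/2 = 18.5, R_n = min(1.2×18.5×16×450, 2.4×24×16×450) = 159.84 kN/bolt; interior L_c = 90 − 27 = 63, R_n = 414.72 kN/bolt. φR_n = 0.75 × (3×159.84 + 9×414.72) = 3159.0 kN.
Block shear: shear path 2×[32+3×90] = 2×302 mm, A_gv = 9664, A_nv = 2×(302 − 3.5×29)×16 = 6416 mm²; tension across gage: (144 − 2×29)×16 = 1376 mm². R_n = min(0.6×450×6416, 0.6×300×9664) + 1.0×450×1376 = min(1732.3, 1739.5) + 619.2 = 2351.5 kN. φR_n = 0.75 × 2351.5 = 1763.6 kN.
Tension rupture (net): A_n = (237 − 3×29)×16 = 2400 mm² (U = 1.0, A_e = A_n). φR_n = 0.75 × 450 × 2400 = 810.0 kN.
Governing: min(3029.2, 3159.0, 1763.6, 810.0) = 810.0 kN → net-section rupture.

810.0 kN (net-section rupture governs)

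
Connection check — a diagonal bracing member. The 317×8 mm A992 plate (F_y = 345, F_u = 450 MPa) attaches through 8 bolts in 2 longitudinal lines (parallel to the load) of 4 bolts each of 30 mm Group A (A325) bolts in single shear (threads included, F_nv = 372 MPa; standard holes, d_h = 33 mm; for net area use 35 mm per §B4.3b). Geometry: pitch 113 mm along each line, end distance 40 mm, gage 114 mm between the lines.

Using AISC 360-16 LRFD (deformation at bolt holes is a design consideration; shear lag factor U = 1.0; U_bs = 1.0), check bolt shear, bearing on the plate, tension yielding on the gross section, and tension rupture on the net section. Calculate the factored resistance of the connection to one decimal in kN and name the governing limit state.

Bolt shear: A_b = π(30)²/4 = 706.86 mm². φR_n = 0.75 × 372 × 706.86 × 8 × 1 = 1577.7 kN.
Bearing (8 mm plate, F_u = 450 MPa): end bolts L_c = 40 − 33/2 = 23.5, R_n = min(1.2×23.5×8×450, 2.4×30×8×450) = 101.52 kN/bolt; interior L_c = 113 − 33 = 80, R_n = 259.2 kN/bolt. φR_n = 0.75 × (2×101.52 + 6×259.2) = 1318.7 kN.
Tension yield (gross): A_g = 317×8 = 2536 mm². φR_n = 0.90 × 345 × 2536 = 787.4 kN.
Tension rupture (net): A_n = (317 − 2×35)×8 = 1976 mm² (U = 1.0, A_e = A_n). φR_n = 0.75 × 450 × 1976 = 666.9 kN.
Governing: min(1577.7, 1318.7, 787.4, 666.9) = 666.9 kN → net-section rupture.

666.9 kN (net-section rupture governs)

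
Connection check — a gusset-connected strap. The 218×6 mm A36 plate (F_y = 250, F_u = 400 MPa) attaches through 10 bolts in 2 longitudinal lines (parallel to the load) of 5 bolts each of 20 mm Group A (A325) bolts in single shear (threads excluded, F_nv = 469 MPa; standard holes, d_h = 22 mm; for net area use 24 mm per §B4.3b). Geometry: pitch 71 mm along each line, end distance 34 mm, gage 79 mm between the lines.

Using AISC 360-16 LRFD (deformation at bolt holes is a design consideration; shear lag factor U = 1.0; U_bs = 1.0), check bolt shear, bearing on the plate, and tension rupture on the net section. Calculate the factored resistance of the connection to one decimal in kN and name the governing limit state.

306.0 kN (net-section rupture governs)

Bolt shear: A_b = π(20)²/4 = 314.16 mm². φR_n = 0.75 × 469 × 314.16 × 10 × 1 = 1105.1 kN.
Bearing (6 mm plate, F_u = 400 MPa): end bolts L_c = 34 − 22/2 = 23, R_n = min(1.2×23×6×400, 2.4×20×6×400) = 66.24 kN/bolt; interior L_c = 71 − 22 = 49, R_n = 115.2 kN/bolt. φR_n = 0.75 × (2×66.24 + 8×115.2) = 790.6 kN.
Tension rupture (net): A_n = (218 − 2×24)×6 = 1020 mm² (U = 1.0, A_e = A_n). φR_n = 0.75 × 400 × 1020 = 306.0 kN.
Governing: min(1105.1, 790.6, 306.0) = 306.0 kN → net-section rupture.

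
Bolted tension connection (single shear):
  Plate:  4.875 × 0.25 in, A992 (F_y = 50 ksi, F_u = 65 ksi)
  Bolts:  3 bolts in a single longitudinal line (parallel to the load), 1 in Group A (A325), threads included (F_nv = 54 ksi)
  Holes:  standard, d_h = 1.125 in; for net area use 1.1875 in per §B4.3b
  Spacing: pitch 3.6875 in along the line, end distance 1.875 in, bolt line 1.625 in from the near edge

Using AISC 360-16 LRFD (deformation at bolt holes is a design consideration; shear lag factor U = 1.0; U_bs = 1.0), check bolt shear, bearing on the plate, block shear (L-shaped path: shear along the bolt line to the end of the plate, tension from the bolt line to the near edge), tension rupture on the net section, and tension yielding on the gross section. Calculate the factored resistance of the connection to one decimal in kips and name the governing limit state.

Bolt shear: A_b = π(1)²/4 = 0.7854 in². φR_n = 0.75 × 54 × 0.7854 × 3 × 1 = 95.4 kips.
Bearing (0.25 in plate, F_u = 65 ksi): end bolts L_c = 1.875 − 1.125/2 = 1.3125, R_n = min(1.2×1.3125×0.25×65, 2.4×1×0.25×65) = 25.594 kips/bolt; interior L_c = 3.6875 − 1.125 = 2.5625, R_n = 39 kips/bolt. φR_n = 0.75 × (1×25.594 + 2×39) = 77.7 kips.
Block shear: shear path 1×[1.875+2×3.6875] = 1×9.25 in, A_gv = 2.3125, A_nv = 1×(9.25 − 2.5×1.1875)×0.25 = 1.5703 in²; tension to near edge: (1.625 − 0.5×1.1875)×0.25 = 0.25781 in². R_n = min(0.6×65×1.5703, 0.6×50×2.3125) + 1.0×65×0.25781 = min(61.242, 69.375) + 16.758 = 78 kips. φR_n = 0.75 × 78 = 58.5 kips.
Tension rupture (net): A_n = (4.875 − 1×1.1875)×0.25 = 0.92188 in² (U = 1.0, A_e = A_n). φR_n = 0.75 × 65 × 0.92188 = 44.9 kips.
Tension yield (gross): A_g = 4.875×0.25 = 1.2188 in². φR_n = 0.90 × 50 × 1.2188 = 54.8 kips.
Governing: min(95.4, 77.7, 58.5, 44.9, 54.8) = 44.9 kips → net-section rupture.

44.9 kips (net-section rupture governs)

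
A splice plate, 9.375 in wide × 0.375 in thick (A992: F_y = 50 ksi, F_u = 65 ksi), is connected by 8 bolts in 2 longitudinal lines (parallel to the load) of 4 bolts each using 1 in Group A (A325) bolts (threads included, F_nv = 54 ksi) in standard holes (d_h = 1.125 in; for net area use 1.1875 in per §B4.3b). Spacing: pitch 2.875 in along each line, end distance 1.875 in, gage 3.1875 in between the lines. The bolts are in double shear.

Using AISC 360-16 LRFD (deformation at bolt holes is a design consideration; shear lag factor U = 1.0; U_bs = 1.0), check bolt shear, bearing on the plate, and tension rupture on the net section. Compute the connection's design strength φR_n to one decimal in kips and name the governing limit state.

Bolt shear: A_b = π(1)²/4 = 0.7854 in². φR_n = 0.75 × 54 × 0.7854 × 8 × 2 = 508.9 kips.
Bearing (0.375 in plate, F_u = 65 ksi): end bolts L_c = 1.875 − 1.125/2 = 1.3125, R_n = min(1.2×1.3125×0.375×65, 2.4×1×0.375×65) = 38.391 kips/bolt; interior L_c = 2.875 − 1.125 = 1.75, R_n = 51.188 kips/bolt. φR_n = 0.75 × (2×38.391 + 6×51.188) = 287.9 kips.
Tension rupture (net): A_n = (9.375 − 2×1.1875)×0.375 = 2.625 in² (U = 1.0, A_e = A_n). φR_n = 0.75 × 65 × 2.625 = 128.0 kips.
Governing: min(508.9, 287.9, 128.0) = 128.0 kips → net-section rupture.

128.0 kips (net-section rupture governs)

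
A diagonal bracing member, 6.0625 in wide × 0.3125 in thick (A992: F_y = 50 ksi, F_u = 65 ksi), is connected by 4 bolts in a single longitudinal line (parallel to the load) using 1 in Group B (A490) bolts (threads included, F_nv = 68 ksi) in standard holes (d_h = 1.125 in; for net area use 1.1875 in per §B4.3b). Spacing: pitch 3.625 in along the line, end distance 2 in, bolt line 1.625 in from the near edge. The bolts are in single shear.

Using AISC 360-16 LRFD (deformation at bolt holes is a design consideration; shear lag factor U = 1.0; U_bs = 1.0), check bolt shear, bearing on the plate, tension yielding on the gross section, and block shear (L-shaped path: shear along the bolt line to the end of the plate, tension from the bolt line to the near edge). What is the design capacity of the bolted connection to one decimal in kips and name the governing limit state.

Bolt shear: A_b = π(1)²/4 = 0.7854 in². φR_n = 0.75 × 68 × 0.7854 × 4 × 1 = 160.2 kips.
Bearing (0.3125 in plate, F_u = 65 ksi): end bolts L_c = 2 − 1.125/2 = 1.4375, R_n = min(1.2×1.4375×0.3125×65, 2.4×1×0.3125×65) = 35.039 kips/bolt; interior L_c = 3.625 − 1.125 = 2.5, R_n = 48.75 kips/bolt. φR_n = 0.75 × (1×35.039 + 3×48.75) = 136.0 kips.
Tension yield (gross): A_g = 6.0625×0.3125 = 1.8945 in². φR_n = 0.90 × 50 × 1.8945 = 85.3 kips.
Block shear: shear path 1×[2+3×3.625] = 1×12.875 in, A_gv = 4.0234, A_nv = 1×(12.875 − 3.5×1.1875)×0.3125 = 2.7246 in²; tension to near edge: (1.625 − 0.5×1.1875)×0.3125 = 0.32227 in². R_n = min(0.6×65×2.7246, 0.6×50×4.0234) + 1.0×65×0.32227 = min(106.26, 120.7) + 20.948 = 127.21 kips. φR_n = 0.75 × 127.21 = 95.4 kips.
Governing: min(160.2, 136.0, 85.3, 95.4) = 85.3 kips → gross-section yield.

85.3 kips (gross-section yield governs)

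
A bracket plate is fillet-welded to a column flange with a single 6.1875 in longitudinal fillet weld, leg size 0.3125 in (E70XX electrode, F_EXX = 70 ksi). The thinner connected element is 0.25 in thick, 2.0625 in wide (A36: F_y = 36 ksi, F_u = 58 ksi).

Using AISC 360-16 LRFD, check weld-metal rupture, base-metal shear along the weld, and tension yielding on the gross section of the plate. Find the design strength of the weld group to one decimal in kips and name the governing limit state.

16.7 kips (gross-section yield governs)

Weld metal: throat = 0.707×0.3125 = 0.22094 in, L = 6.1875 in. φR_n = 0.75 × 0.6 × 70 × 0.22094 × 6.1875 = 43.1 kips.
Base metal shear (0.25 in plate): yield φR_n = 1.0×0.6×36×0.25×6.1875 = 33.4 kips; rupture φR_n = 0.75×0.6×58×0.25×6.1875 = 40.4 kips; take 33.4 kips (yield).
Tension yield (gross): A_g = 2.0625×0.25 = 0.51563 in². φR_n = 0.90 × 36 × 0.51563 = 16.7 kips.
Governing: min(43.1, 33.4, 16.7) = 16.7 kips → gross-section yield.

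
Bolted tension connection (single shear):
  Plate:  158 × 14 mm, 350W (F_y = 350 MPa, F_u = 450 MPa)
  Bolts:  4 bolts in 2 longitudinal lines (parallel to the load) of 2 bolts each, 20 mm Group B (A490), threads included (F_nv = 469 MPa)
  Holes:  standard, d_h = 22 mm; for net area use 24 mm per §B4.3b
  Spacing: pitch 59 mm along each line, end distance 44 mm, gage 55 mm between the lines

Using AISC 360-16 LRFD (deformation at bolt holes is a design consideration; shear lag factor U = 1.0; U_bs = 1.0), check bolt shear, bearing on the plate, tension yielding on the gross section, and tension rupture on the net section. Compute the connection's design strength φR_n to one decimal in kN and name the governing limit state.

442.0 kN (bolt shear governs)

Bolt shear: A_b = π(20)²/4 = 314.16 mm². φR_n = 0.75 × 469 × 314.16 × 4 × 1 = 442.0 kN.
Bearing (14 mm plate, F_u = 450 MPa): end bolts L_c = 44 − 22/2 = 33, R_n = min(1.2×33×14×450, 2.4×20×14×450) = 249.48 kN/bolt; interior L_c = 59 − 22 = 37, R_n = 279.72 kN/bolt. φR_n = 0.75 × (2×249.48 + 2×279.72) = 793.8 kN.
Tension yield (gross): A_g = 158×14 = 2212 mm². φR_n = 0.90 × 350 × 2212 = 696.8 kN.
Tension rupture (net): A_n = (158 − 2×24)×14 = 1540 mm² (U = 1.0, A_e = A_n). φR_n = 0.75 × 450 × 1540 = 519.8 kN.
Governing: min(442.0, 793.8, 696.8, 519.8) = 442.0 kN → bolt shear.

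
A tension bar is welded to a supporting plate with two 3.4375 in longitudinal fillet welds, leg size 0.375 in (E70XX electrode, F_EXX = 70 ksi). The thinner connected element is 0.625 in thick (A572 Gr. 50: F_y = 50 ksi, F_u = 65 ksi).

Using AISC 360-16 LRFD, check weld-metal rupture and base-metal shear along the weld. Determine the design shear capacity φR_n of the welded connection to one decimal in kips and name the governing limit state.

Weld metal: throat = 0.707×0.375 = 0.26513 in, L = 2×3.4375 = 6.875 in. φR_n = 0.75 × 0.6 × 70 × 0.26513 × 6.875 = 57.4 kips.
Base metal shear (0.625 in plate): yield φR_n = 1.0×0.6×50×0.625×6.875 = 128.9 kips; rupture φR_n = 0.75×0.6×65×0.625×6.875 = 125.7 kips; take 125.7 kips (rupture).
Governing: min(57.4, 125.7) = 57.4 kips → weld metal.

57.4 kips (weld metal governs)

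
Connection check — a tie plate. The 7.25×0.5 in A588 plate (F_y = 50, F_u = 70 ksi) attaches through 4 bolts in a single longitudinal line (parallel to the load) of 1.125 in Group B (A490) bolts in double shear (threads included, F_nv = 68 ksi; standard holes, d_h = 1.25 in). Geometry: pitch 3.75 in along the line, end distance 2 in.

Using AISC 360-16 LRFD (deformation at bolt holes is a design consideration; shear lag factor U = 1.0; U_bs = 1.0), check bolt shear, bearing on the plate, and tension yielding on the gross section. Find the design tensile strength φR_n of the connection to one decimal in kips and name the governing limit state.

Bolt shear: A_b = π(1.125)²/4 = 0.99402 in². φR_n = 0.75 × 68 × 0.99402 × 4 × 2 = 405.6 kips.
Bearing (0.5 in plate, F_u = 70 ksi): end bolts L_c = 2 − 1.25/2 = 1.375, R_n = min(1.2×1.375×0.5×70, 2.4×1.125×0.5×70) = 57.75 kips/bolt; interior L_c = 3.75 − 1.25 = 2.5, R_n = 94.5 kips/bolt. φR_n = 0.75 × (1×57.75 + 3×94.5) = 255.9 kips.
Tension yield (gross): A_g = 7.25×0.5 = 3.625 in². φR_n = 0.90 × 50 × 3.625 = 163.1 kips.
Governing: min(405.6, 255.9, 163.1) = 163.1 kips → gross-section yield.

163.1 kips (gross-section yield governs)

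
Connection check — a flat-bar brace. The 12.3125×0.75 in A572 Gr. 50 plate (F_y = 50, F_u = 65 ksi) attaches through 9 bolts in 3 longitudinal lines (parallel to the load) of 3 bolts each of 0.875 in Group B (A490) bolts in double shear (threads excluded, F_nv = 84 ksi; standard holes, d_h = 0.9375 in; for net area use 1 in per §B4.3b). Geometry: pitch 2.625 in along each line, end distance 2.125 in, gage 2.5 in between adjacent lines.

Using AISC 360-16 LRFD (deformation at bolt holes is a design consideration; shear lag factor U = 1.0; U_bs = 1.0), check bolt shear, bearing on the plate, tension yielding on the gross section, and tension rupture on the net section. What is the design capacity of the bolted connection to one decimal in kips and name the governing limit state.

340.5 kips (net-section rupture governs)

Bolt shear: A_b = π(0.875)²/4 = 0.60132 in². φR_n = 0.75 × 84 × 0.60132 × 9 × 2 = 681.9 kips.
Bearing (0.75 in plate, F_u = 65 ksi): end bolts L_c = 2.125 − 0.9375/2 = 1.65625, R_n = min(1.2×1.65625×0.75×65, 2.4×0.875×0.75×65) = 96.891 kips/bolt; interior L_c = 2.625 − 0.9375 = 1.6875, R_n = 98.719 kips/bolt. φR_n = 0.75 × (3×96.891 + 6×98.719) = 662.2 kips.
Tension yield (gross): A_g = 12.3125×0.75 = 9.2344 in². φR_n = 0.90 × 50 × 9.2344 = 415.5 kips.
Tension rupture (net): A_n = (12.3125 − 3×1)×0.75 = 6.9844 in² (U = 1.0, A_e = A_n). φR_n = 0.75 × 65 × 6.9844 = 340.5 kips.
Governing: min(681.9, 662.2, 415.5, 340.5) = 340.5 kips → net-section rupture.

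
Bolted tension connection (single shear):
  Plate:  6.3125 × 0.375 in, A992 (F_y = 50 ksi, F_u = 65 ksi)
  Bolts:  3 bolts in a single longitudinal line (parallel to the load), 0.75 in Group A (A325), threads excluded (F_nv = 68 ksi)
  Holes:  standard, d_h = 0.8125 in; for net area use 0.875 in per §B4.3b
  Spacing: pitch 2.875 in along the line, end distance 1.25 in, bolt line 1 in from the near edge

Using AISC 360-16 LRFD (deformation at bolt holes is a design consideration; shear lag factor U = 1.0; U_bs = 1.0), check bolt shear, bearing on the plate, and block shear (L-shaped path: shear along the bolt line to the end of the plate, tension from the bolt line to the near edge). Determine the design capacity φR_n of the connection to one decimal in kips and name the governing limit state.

63.1 kips (block shear governs)

Bolt shear: A_b = π(0.75)²/4 = 0.44179 in². φR_n = 0.75 × 68 × 0.44179 × 3 × 1 = 67.6 kips.
Bearing (0.375 in plate, F_u = 65 ksi): end bolts L_c = 1.25 − 0.8125/2 = 0.84375, R_n = min(1.2×0.84375×0.375×65, 2.4×0.75×0.375×65) = 24.68 kips/bolt; interior L_c = 2.875 − 0.8125 = 2.0625, R_n = 43.875 kips/bolt. φR_n = 0.75 × (1×24.68 + 2×43.875) = 84.3 kips.
Block shear: shear path 1×[1.25+2×2.875] = 1×7 in, A_gv = 2.625, A_nv = 1×(7 − 2.5×0.875)×0.375 = 1.8047 in²; tension to near edge: (1 − 0.5×0.875)×0.375 = 0.21094 in². R_n = min(0.6×65×1.8047, 0.6×50×2.625) + 1.0×65×0.21094 = min(70.383, 78.75) + 13.711 = 84.094 kips. φR_n = 0.75 × 84.094 = 63.1 kips.
Governing: min(67.6, 84.3, 63.1) = 63.1 kips → block shear.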